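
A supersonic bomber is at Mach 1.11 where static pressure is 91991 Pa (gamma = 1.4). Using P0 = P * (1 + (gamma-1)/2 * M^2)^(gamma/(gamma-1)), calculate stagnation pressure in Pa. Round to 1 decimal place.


Step 1: (gamma-1)/2 * M^2 = 0.2 * 1.2321 = 0.24642
Step 2: 1 + 0.24642 = 1.24642
Step 3: Exponent gamma/(gamma-1) = 3.5
Step 4: P0 = 91991 * 1.24642^3.5 = 198870.7 Pa

198870.7


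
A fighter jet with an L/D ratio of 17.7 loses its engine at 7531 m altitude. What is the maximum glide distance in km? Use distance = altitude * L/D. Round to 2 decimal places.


Step 1: Glide distance = altitude * L/D = 7531 * 17.7 = 133298.7 m
Step 2: Convert to km: 133298.7 / 1000 = 133.30 km

133.30


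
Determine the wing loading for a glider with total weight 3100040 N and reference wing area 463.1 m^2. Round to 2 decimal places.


Step 1: Wing loading = W / S = 3100040 / 463.1
Step 2: Wing loading = 6694.10 N/m^2

6694.10


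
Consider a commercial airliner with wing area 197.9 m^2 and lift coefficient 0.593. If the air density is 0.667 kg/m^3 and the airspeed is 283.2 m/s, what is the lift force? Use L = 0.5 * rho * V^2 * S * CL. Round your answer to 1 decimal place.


Step 1: Calculate dynamic pressure q = 0.5 * 0.667 * 283.2^2 = 0.5 * 0.667 * 80202.24 = 26747.447 Pa
Step 2: Multiply by wing area and lift coefficient: L = 26747.447 * 197.9 * 0.593
Step 3: L = 5293319.7692 * 0.593 = 3138938.6 N

3138938.6


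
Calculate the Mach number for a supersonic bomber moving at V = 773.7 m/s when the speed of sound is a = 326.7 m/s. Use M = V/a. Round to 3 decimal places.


Step 1: M = V / a = 773.7 / 326.7
Step 2: M = 2.368

2.368


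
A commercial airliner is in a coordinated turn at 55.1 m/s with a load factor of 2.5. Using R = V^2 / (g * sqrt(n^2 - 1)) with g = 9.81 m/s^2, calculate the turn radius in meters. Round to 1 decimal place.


Step 1: V^2 = 55.1^2 = 3036.01
Step 2: n^2 - 1 = 2.5^2 - 1 = 5.25
Step 3: sqrt(5.25) = 2.291288
Step 4: R = 3036.01 / (9.81 * 2.291288) = 135.1 m

135.1


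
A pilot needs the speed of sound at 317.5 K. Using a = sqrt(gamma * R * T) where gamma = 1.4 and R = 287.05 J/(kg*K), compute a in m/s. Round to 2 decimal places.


Step 1: gamma * R * T = 1.4 * 287.05 * 317.5 = 127593.725
Step 2: a = sqrt(127593.725) = 357.20 m/s

357.20


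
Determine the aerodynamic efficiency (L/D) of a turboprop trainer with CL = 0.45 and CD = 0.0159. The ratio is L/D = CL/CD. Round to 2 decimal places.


Step 1: L/D = CL / CD = 0.45 / 0.0159
Step 2: L/D = 28.30

28.30


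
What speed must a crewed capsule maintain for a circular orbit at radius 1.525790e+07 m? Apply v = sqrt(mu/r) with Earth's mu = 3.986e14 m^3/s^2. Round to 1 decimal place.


Step 1: mu / r = 3.986e14 / 1.525790e+07 = 26124171.7405
Step 2: v = sqrt(26124171.7405) = 5111.2 m/s

5111.2


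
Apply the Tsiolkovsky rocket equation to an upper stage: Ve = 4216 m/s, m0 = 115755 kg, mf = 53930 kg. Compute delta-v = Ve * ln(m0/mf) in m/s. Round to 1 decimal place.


Step 1: Mass ratio m0/mf = 115755 / 53930 = 2.146393
Step 2: ln(2.146393) = 0.763789
Step 3: delta-v = 4216 * 0.763789 = 3220.1 m/s

3220.1


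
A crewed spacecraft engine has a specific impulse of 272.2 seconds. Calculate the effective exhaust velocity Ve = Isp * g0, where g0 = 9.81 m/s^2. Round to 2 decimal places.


Step 1: Ve = Isp * g0 = 272.2 * 9.81
Step 2: Ve = 2670.28 m/s

2670.28


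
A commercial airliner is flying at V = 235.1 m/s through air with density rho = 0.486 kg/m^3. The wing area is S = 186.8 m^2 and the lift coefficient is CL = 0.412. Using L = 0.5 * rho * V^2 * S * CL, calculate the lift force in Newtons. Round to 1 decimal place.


Step 1: Calculate dynamic pressure q = 0.5 * 0.486 * 235.1^2 = 0.5 * 0.486 * 55272.01 = 13431.0984 Pa
Step 2: Multiply by wing area and lift coefficient: L = 13431.0984 * 186.8 * 0.412
Step 3: L = 2508929.1867 * 0.412 = 1033678.8 N

1033678.8


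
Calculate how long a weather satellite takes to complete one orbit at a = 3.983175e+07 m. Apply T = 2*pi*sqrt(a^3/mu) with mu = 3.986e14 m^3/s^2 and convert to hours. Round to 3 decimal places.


Step 1: a^3 / mu = 6.319579e+22 / 3.986e14 = 1.585444e+08
Step 2: sqrt(1.585444e+08) = 12591.441 s
Step 3: T = 2*pi * 12591.441 = 79114.36 s
Step 4: T in hours = 79114.36 / 3600 = 21.976 hours

21.976


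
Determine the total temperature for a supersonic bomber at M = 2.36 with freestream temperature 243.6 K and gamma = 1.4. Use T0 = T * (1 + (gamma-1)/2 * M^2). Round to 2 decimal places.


Step 1: (gamma-1)/2 = 0.2
Step 2: M^2 = 5.5696
Step 3: 1 + 0.2 * 5.5696 = 2.11392
Step 4: T0 = 243.6 * 2.11392 = 514.95 K

514.95


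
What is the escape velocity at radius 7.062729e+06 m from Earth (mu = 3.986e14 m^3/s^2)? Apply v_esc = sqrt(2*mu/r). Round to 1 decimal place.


Step 1: 2*mu/r = 2 * 3.986e14 / 7.062729e+06 = 112874216.1847
Step 2: v_esc = sqrt(112874216.1847) = 10624.2 m/s

10624.2


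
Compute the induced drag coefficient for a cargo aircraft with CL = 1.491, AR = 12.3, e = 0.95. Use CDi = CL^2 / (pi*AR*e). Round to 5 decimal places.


Step 1: CL^2 = 1.491^2 = 2.223081
Step 2: pi * AR * e = 3.14159 * 12.3 * 0.95 = 36.70951
Step 3: CDi = 2.223081 / 36.70951 = 0.06056

0.06056


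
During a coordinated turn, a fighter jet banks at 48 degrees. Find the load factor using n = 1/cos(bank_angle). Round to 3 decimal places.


Step 1: Convert 48 degrees to radians = 0.837758
Step 2: cos(48 deg) = 0.669131
Step 3: n = 1 / 0.669131 = 1.494

1.494


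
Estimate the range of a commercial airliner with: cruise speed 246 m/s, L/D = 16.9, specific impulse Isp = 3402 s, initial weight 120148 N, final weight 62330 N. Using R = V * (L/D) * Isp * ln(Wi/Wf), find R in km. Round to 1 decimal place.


Step 1: Coefficient = V * (L/D) * Isp = 246 * 16.9 * 3402 = 14143474.8 m
Step 2: Wi/Wf = 120148 / 62330 = 1.927611
Step 3: ln(1.927611) = 0.656281
Step 4: R = 14143474.8 * 0.656281 = 9282100.4 m = 9282.1 km

9282.1


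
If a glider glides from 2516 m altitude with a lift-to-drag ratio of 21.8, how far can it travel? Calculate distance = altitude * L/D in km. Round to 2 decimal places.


Step 1: Glide distance = altitude * L/D = 2516 * 21.8 = 54848.8 m
Step 2: Convert to km: 54848.8 / 1000 = 54.85 km

54.85


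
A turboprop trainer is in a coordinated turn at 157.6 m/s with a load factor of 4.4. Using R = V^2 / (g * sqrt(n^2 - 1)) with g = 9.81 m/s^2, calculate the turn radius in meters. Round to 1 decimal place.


Step 1: V^2 = 157.6^2 = 24837.76
Step 2: n^2 - 1 = 4.4^2 - 1 = 18.36
Step 3: sqrt(18.36) = 4.284857
Step 4: R = 24837.76 / (9.81 * 4.284857) = 590.9 m

590.9


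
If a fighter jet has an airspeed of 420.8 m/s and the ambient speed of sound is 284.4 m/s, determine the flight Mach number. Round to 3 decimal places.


Step 1: M = V / a = 420.8 / 284.4
Step 2: M = 1.480

1.480


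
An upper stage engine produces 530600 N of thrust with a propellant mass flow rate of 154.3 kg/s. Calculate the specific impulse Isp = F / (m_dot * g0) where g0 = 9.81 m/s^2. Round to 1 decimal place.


Step 1: m_dot * g0 = 154.3 * 9.81 = 1513.68
Step 2: Isp = 530600 / 1513.68 = 350.5 s

350.5


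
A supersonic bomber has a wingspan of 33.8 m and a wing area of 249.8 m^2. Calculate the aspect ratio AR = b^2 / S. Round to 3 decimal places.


Step 1: b^2 = 33.8^2 = 1142.44
Step 2: AR = 1142.44 / 249.8 = 4.573

4.573


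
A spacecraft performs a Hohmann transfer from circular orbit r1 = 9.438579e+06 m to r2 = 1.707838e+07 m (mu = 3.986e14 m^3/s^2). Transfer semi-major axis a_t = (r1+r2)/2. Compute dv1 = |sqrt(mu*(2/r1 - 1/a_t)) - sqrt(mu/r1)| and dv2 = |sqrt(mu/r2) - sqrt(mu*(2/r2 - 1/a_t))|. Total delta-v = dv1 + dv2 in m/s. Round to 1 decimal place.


Step 1: Transfer semi-major axis a_t = (9.438579e+06 + 1.707838e+07) / 2 = 1.325848e+07 m
Step 2: v1 (circular at r1) = sqrt(mu/r1) = 6498.53 m/s
Step 3: v_t1 = sqrt(mu*(2/r1 - 1/a_t)) = 7375.51 m/s
Step 4: dv1 = |7375.51 - 6498.53| = 876.97 m/s
Step 5: v2 (circular at r2) = 4831.09 m/s, v_t2 = 4076.17 m/s
Step 6: dv2 = |4831.09 - 4076.17| = 754.93 m/s
Step 7: Total delta-v = 876.97 + 754.93 = 1631.9 m/s

1631.9


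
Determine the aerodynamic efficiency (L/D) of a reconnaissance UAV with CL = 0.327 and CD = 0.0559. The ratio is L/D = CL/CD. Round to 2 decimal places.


Step 1: L/D = CL / CD = 0.327 / 0.0559
Step 2: L/D = 5.85

5.85


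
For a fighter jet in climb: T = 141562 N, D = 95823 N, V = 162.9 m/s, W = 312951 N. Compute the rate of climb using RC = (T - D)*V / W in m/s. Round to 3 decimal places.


Step 1: Excess thrust = T - D = 141562 - 95823 = 45739 N
Step 2: Excess power = 45739 * 162.9 = 7450883.1 W
Step 3: RC = 7450883.1 / 312951 = 23.808 m/s

23.808


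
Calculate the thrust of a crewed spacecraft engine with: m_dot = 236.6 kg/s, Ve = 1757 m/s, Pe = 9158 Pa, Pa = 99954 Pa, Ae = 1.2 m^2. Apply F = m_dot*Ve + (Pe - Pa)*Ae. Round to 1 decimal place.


Step 1: Momentum thrust = m_dot * Ve = 236.6 * 1757 = 415706.2 N
Step 2: Pressure thrust = (Pe - Pa) * Ae = (9158 - 99954) * 1.2 = -108955.2 N
Step 3: Total thrust F = 415706.2 + -108955.2 = 306751.0 N

306751.0


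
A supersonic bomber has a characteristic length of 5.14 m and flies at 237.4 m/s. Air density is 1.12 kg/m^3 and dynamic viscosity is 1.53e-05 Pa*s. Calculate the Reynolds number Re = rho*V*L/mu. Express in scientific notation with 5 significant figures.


Step 1: Numerator = rho * V * L = 1.12 * 237.4 * 5.14 = 1366.66432
Step 2: Re = 1366.66432 / 1.53e-05
Step 3: Re = 8.9324e+07

8.9324e+07


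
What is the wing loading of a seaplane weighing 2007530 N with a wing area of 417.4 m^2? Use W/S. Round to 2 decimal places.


Step 1: Wing loading = W / S = 2007530 / 417.4
Step 2: Wing loading = 4809.61 N/m^2

4809.61


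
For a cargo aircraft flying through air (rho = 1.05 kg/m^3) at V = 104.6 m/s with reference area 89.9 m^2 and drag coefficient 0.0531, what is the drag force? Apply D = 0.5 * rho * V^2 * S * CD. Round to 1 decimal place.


Step 1: Dynamic pressure q = 0.5 * 1.05 * 104.6^2 = 5744.109 Pa
Step 2: Drag D = q * S * CD = 5744.109 * 89.9 * 0.0531
Step 3: D = 27420.6 N

27420.6


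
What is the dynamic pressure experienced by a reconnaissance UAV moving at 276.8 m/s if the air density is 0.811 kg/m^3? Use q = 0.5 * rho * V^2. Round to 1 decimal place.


Step 1: V^2 = 276.8^2 = 76618.24
Step 2: q = 0.5 * 0.811 * 76618.24
Step 3: q = 31068.7 Pa

31068.7


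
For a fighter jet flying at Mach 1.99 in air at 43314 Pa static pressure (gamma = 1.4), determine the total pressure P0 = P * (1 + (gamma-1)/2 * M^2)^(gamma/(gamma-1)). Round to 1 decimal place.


Step 1: (gamma-1)/2 * M^2 = 0.2 * 3.9601 = 0.79202
Step 2: 1 + 0.79202 = 1.79202
Step 3: Exponent gamma/(gamma-1) = 3.5
Step 4: P0 = 43314 * 1.79202^3.5 = 333678.5 Pa

333678.5


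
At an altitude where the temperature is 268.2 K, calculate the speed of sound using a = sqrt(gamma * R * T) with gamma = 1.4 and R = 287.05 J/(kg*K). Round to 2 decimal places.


Step 1: gamma * R * T = 1.4 * 287.05 * 268.2 = 107781.534
Step 2: a = sqrt(107781.534) = 328.30 m/s

328.30


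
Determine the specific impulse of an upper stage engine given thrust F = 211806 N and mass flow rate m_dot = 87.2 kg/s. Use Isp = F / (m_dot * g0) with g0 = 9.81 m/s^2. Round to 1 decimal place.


Step 1: m_dot * g0 = 87.2 * 9.81 = 855.43
Step 2: Isp = 211806 / 855.43 = 247.6 s

247.6


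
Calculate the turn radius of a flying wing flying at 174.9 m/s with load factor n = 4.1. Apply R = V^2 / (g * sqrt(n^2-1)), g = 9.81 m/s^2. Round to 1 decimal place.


Step 1: V^2 = 174.9^2 = 30590.01
Step 2: n^2 - 1 = 4.1^2 - 1 = 15.81
Step 3: sqrt(15.81) = 3.976179
Step 4: R = 30590.01 / (9.81 * 3.976179) = 784.2 m

784.2


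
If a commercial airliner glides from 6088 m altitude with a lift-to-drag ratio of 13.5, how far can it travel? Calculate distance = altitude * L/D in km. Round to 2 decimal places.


Step 1: Glide distance = altitude * L/D = 6088 * 13.5 = 82188.0 m
Step 2: Convert to km: 82188.0 / 1000 = 82.19 km

82.19


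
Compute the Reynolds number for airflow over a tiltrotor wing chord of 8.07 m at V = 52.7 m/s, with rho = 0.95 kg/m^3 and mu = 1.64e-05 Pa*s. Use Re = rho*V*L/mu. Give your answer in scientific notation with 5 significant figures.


Step 1: Numerator = rho * V * L = 0.95 * 52.7 * 8.07 = 404.02455
Step 2: Re = 404.02455 / 1.64e-05
Step 3: Re = 2.4636e+07

2.4636e+07


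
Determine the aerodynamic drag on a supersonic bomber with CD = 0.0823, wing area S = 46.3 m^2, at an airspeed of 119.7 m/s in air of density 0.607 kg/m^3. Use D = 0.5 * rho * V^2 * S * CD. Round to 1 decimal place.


Step 1: Dynamic pressure q = 0.5 * 0.607 * 119.7^2 = 4348.5753 Pa
Step 2: Drag D = q * S * CD = 4348.5753 * 46.3 * 0.0823
Step 3: D = 16570.2 N

16570.2


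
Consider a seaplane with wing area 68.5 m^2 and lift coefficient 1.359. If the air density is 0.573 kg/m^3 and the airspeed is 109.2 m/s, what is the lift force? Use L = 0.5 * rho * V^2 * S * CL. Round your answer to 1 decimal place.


Step 1: Calculate dynamic pressure q = 0.5 * 0.573 * 109.2^2 = 0.5 * 0.573 * 11924.64 = 3416.4094 Pa
Step 2: Multiply by wing area and lift coefficient: L = 3416.4094 * 68.5 * 1.359
Step 3: L = 234024.0412 * 1.359 = 318038.7 N

318038.7


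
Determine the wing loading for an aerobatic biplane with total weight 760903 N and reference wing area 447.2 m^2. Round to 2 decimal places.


Step 1: Wing loading = W / S = 760903 / 447.2
Step 2: Wing loading = 1701.48 N/m^2

1701.48


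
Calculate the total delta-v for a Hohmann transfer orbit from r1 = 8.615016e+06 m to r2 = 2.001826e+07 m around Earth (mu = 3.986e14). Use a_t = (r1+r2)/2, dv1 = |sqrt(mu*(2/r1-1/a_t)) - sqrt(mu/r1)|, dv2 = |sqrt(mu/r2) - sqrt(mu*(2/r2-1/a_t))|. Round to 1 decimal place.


Step 1: Transfer semi-major axis a_t = (8.615016e+06 + 2.001826e+07) / 2 = 1.431664e+07 m
Step 2: v1 (circular at r1) = sqrt(mu/r1) = 6802.06 m/s
Step 3: v_t1 = sqrt(mu*(2/r1 - 1/a_t)) = 8043.28 m/s
Step 4: dv1 = |8043.28 - 6802.06| = 1241.22 m/s
Step 5: v2 (circular at r2) = 4462.27 m/s, v_t2 = 3461.49 m/s
Step 6: dv2 = |4462.27 - 3461.49| = 1000.78 m/s
Step 7: Total delta-v = 1241.22 + 1000.78 = 2242.0 m/s

2242.0


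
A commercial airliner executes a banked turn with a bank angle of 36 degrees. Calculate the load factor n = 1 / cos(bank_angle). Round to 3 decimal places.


Step 1: Convert 36 degrees to radians = 0.628319
Step 2: cos(36 deg) = 0.809017
Step 3: n = 1 / 0.809017 = 1.236

1.236


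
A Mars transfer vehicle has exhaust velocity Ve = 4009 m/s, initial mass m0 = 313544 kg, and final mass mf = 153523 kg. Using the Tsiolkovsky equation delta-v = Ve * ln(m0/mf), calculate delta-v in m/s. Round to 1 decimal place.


Step 1: Mass ratio m0/mf = 313544 / 153523 = 2.042326
Step 2: ln(2.042326) = 0.714089
Step 3: delta-v = 4009 * 0.714089 = 2862.8 m/s

2862.8


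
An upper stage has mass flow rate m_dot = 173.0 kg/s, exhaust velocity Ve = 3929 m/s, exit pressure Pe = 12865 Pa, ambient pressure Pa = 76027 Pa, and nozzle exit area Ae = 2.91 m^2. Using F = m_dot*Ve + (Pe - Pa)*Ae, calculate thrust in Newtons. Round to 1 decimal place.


Step 1: Momentum thrust = m_dot * Ve = 173.0 * 3929 = 679717.0 N
Step 2: Pressure thrust = (Pe - Pa) * Ae = (12865 - 76027) * 2.91 = -183801.42 N
Step 3: Total thrust F = 679717.0 + -183801.42 = 495915.6 N

495915.6


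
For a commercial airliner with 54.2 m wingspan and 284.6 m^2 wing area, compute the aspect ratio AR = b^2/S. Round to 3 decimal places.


Step 1: b^2 = 54.2^2 = 2937.64
Step 2: AR = 2937.64 / 284.6 = 10.322

10.322


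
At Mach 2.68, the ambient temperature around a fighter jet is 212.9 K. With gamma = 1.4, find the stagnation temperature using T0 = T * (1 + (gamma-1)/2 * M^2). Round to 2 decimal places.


Step 1: (gamma-1)/2 = 0.2
Step 2: M^2 = 7.1824
Step 3: 1 + 0.2 * 7.1824 = 2.43648
Step 4: T0 = 212.9 * 2.43648 = 518.73 K

518.73


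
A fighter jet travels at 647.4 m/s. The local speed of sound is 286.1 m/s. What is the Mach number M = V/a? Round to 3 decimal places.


Step 1: M = V / a = 647.4 / 286.1
Step 2: M = 2.263

2.263


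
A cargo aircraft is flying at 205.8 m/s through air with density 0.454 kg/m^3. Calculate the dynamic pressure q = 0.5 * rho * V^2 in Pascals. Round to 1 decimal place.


Step 1: V^2 = 205.8^2 = 42353.64
Step 2: q = 0.5 * 0.454 * 42353.64
Step 3: q = 9614.3 Pa

9614.3


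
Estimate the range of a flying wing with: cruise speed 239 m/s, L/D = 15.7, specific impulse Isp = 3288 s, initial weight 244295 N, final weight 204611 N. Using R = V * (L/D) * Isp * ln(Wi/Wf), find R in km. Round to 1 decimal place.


Step 1: Coefficient = V * (L/D) * Isp = 239 * 15.7 * 3288 = 12337562.4 m
Step 2: Wi/Wf = 244295 / 204611 = 1.193949
Step 3: ln(1.193949) = 0.177266
Step 4: R = 12337562.4 * 0.177266 = 2187029.1 m = 2187.0 km

2187.0


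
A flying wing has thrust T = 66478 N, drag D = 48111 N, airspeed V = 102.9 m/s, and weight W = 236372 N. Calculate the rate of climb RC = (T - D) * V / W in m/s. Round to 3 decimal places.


Step 1: Excess thrust = T - D = 66478 - 48111 = 18367 N
Step 2: Excess power = 18367 * 102.9 = 1889964.3 W
Step 3: RC = 1889964.3 / 236372 = 7.996 m/s

7.996


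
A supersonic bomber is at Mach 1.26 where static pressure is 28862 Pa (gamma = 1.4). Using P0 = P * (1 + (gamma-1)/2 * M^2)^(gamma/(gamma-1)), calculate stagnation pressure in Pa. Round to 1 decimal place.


Step 1: (gamma-1)/2 * M^2 = 0.2 * 1.5876 = 0.31752
Step 2: 1 + 0.31752 = 1.31752
Step 3: Exponent gamma/(gamma-1) = 3.5
Step 4: P0 = 28862 * 1.31752^3.5 = 75766.4 Pa

75766.4


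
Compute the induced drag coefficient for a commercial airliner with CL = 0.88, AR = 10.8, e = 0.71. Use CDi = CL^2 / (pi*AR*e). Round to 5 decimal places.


Step 1: CL^2 = 0.88^2 = 0.7744
Step 2: pi * AR * e = 3.14159 * 10.8 * 0.71 = 24.089732
Step 3: CDi = 0.7744 / 24.089732 = 0.03215

0.03215


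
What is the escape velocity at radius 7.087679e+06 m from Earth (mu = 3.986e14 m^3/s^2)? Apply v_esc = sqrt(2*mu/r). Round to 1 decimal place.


Step 1: 2*mu/r = 2 * 3.986e14 / 7.087679e+06 = 112476877.1272
Step 2: v_esc = sqrt(112476877.1272) = 10605.5 m/s

10605.5


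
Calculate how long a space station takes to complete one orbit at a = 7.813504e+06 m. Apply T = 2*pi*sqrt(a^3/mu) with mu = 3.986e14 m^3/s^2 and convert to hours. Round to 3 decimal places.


Step 1: a^3 / mu = 4.770210e+20 / 3.986e14 = 1.196741e+06
Step 2: sqrt(1.196741e+06) = 1093.9566 s
Step 3: T = 2*pi * 1093.9566 = 6873.53 s
Step 4: T in hours = 6873.53 / 3600 = 1.909 hours

1.909


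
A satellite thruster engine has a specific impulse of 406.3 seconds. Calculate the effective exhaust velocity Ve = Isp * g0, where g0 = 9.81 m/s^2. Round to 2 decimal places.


Step 1: Ve = Isp * g0 = 406.3 * 9.81
Step 2: Ve = 3985.80 m/s

3985.80


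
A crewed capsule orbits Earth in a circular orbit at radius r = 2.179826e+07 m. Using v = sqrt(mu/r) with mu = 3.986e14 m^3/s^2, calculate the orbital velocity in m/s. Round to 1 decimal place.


Step 1: mu / r = 3.986e14 / 2.179826e+07 = 18285863.1836
Step 2: v = sqrt(18285863.1836) = 4276.2 m/s

4276.2


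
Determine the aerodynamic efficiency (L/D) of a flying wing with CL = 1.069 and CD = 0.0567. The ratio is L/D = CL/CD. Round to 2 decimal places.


Step 1: L/D = CL / CD = 1.069 / 0.0567
Step 2: L/D = 18.85

18.85


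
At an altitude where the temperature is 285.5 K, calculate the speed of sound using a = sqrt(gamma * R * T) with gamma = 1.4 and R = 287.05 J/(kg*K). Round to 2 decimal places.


Step 1: gamma * R * T = 1.4 * 287.05 * 285.5 = 114733.885
Step 2: a = sqrt(114733.885) = 338.72 m/s

338.72


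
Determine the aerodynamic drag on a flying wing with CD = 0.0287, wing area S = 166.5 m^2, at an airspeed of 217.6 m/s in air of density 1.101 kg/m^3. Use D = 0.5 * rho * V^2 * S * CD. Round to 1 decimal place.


Step 1: Dynamic pressure q = 0.5 * 1.101 * 217.6^2 = 26066.0429 Pa
Step 2: Drag D = q * S * CD = 26066.0429 * 166.5 * 0.0287
Step 3: D = 124557.9 N

124557.9


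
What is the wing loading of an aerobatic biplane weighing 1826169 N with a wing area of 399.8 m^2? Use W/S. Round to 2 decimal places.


Step 1: Wing loading = W / S = 1826169 / 399.8
Step 2: Wing loading = 4567.71 N/m^2

4567.71


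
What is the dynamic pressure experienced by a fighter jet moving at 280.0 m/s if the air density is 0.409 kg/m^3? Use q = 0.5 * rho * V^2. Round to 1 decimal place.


Step 1: V^2 = 280.0^2 = 78400.0
Step 2: q = 0.5 * 0.409 * 78400.0
Step 3: q = 16032.8 Pa

16032.8


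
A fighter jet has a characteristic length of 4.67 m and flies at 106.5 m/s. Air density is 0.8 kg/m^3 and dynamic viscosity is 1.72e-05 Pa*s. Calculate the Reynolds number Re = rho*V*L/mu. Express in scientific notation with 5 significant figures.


Step 1: Numerator = rho * V * L = 0.8 * 106.5 * 4.67 = 397.884
Step 2: Re = 397.884 / 1.72e-05
Step 3: Re = 2.3133e+07

2.3133e+07


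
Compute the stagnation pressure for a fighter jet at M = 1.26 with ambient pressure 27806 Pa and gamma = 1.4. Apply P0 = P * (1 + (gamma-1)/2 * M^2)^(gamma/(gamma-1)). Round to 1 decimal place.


Step 1: (gamma-1)/2 * M^2 = 0.2 * 1.5876 = 0.31752
Step 2: 1 + 0.31752 = 1.31752
Step 3: Exponent gamma/(gamma-1) = 3.5
Step 4: P0 = 27806 * 1.31752^3.5 = 72994.3 Pa

72994.3


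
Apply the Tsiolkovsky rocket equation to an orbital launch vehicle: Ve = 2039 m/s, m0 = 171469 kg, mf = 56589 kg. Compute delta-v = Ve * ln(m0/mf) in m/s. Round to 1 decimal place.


Step 1: Mass ratio m0/mf = 171469 / 56589 = 3.030077
Step 2: ln(3.030077) = 1.108588
Step 3: delta-v = 2039 * 1.108588 = 2260.4 m/s

2260.4


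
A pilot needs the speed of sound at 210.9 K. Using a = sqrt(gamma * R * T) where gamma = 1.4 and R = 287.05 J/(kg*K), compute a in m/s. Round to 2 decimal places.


Step 1: gamma * R * T = 1.4 * 287.05 * 210.9 = 84754.383
Step 2: a = sqrt(84754.383) = 291.13 m/s

291.13


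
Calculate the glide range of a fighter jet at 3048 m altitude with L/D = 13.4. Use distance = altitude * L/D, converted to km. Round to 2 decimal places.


Step 1: Glide distance = altitude * L/D = 3048 * 13.4 = 40843.2 m
Step 2: Convert to km: 40843.2 / 1000 = 40.84 km

40.84


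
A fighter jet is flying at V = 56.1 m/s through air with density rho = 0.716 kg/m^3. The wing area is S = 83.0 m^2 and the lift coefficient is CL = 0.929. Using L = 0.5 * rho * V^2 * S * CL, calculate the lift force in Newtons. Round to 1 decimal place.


Step 1: Calculate dynamic pressure q = 0.5 * 0.716 * 56.1^2 = 0.5 * 0.716 * 3147.21 = 1126.7012 Pa
Step 2: Multiply by wing area and lift coefficient: L = 1126.7012 * 83.0 * 0.929
Step 3: L = 93516.1979 * 0.929 = 86876.5 N

86876.5


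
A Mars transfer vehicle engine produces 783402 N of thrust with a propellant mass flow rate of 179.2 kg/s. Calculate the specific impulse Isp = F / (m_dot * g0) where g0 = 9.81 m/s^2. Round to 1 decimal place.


Step 1: m_dot * g0 = 179.2 * 9.81 = 1757.95
Step 2: Isp = 783402 / 1757.95 = 445.6 s

445.6


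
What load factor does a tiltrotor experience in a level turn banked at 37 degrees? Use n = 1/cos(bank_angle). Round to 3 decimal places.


Step 1: Convert 37 degrees to radians = 0.645772
Step 2: cos(37 deg) = 0.798636
Step 3: n = 1 / 0.798636 = 1.252

1.252


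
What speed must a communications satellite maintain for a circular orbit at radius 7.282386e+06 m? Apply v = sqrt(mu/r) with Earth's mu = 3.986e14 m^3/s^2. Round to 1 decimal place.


Step 1: mu / r = 3.986e14 / 7.282386e+06 = 54734808.0698
Step 2: v = sqrt(54734808.0698) = 7398.3 m/s

7398.3


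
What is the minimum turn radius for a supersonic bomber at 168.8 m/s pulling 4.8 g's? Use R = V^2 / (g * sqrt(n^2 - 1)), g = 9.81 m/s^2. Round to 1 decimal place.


Step 1: V^2 = 168.8^2 = 28493.44
Step 2: n^2 - 1 = 4.8^2 - 1 = 22.04
Step 3: sqrt(22.04) = 4.694678
Step 4: R = 28493.44 / (9.81 * 4.694678) = 618.7 m

618.7


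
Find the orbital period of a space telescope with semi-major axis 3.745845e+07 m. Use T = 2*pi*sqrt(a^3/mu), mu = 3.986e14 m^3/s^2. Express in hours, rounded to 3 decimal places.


Step 1: a^3 / mu = 5.255928e+22 / 3.986e14 = 1.318597e+08
Step 2: sqrt(1.318597e+08) = 11483.0183 s
Step 3: T = 2*pi * 11483.0183 = 72149.93 s
Step 4: T in hours = 72149.93 / 3600 = 20.042 hours

20.042


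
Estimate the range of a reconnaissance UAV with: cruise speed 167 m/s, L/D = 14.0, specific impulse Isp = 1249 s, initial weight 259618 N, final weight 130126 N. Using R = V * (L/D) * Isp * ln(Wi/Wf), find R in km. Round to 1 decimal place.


Step 1: Coefficient = V * (L/D) * Isp = 167 * 14.0 * 1249 = 2920162.0 m
Step 2: Wi/Wf = 259618 / 130126 = 1.995128
Step 3: ln(1.995128) = 0.690708
Step 4: R = 2920162.0 * 0.690708 = 2016979.6 m = 2017.0 km

2017.0


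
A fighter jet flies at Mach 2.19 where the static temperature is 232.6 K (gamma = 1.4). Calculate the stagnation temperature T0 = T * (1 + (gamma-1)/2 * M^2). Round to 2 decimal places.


Step 1: (gamma-1)/2 = 0.2
Step 2: M^2 = 4.7961
Step 3: 1 + 0.2 * 4.7961 = 1.95922
Step 4: T0 = 232.6 * 1.95922 = 455.71 K

455.71


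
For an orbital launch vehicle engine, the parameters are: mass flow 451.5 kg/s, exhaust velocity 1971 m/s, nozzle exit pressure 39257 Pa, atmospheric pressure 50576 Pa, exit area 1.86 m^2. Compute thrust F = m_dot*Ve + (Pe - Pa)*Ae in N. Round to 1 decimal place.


Step 1: Momentum thrust = m_dot * Ve = 451.5 * 1971 = 889906.5 N
Step 2: Pressure thrust = (Pe - Pa) * Ae = (39257 - 50576) * 1.86 = -21053.34 N
Step 3: Total thrust F = 889906.5 + -21053.34 = 868853.2 N

868853.2


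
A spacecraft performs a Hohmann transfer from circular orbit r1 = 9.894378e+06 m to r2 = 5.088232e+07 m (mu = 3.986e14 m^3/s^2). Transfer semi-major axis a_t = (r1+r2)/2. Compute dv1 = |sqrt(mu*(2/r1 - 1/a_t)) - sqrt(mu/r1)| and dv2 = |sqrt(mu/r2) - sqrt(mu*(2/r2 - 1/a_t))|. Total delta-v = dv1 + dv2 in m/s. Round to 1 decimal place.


Step 1: Transfer semi-major axis a_t = (9.894378e+06 + 5.088232e+07) / 2 = 3.038835e+07 m
Step 2: v1 (circular at r1) = sqrt(mu/r1) = 6347.09 m/s
Step 3: v_t1 = sqrt(mu*(2/r1 - 1/a_t)) = 8213.05 m/s
Step 4: dv1 = |8213.05 - 6347.09| = 1865.96 m/s
Step 5: v2 (circular at r2) = 2798.89 m/s, v_t2 = 1597.08 m/s
Step 6: dv2 = |2798.89 - 1597.08| = 1201.81 m/s
Step 7: Total delta-v = 1865.96 + 1201.81 = 3067.8 m/s

3067.8


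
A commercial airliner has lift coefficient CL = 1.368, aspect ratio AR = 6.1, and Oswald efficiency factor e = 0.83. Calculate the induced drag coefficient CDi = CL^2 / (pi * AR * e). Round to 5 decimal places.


Step 1: CL^2 = 1.368^2 = 1.871424
Step 2: pi * AR * e = 3.14159 * 6.1 * 0.83 = 15.905884
Step 3: CDi = 1.871424 / 15.905884 = 0.11766

0.11766


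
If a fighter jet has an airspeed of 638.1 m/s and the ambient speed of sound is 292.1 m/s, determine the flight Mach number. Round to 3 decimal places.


Step 1: M = V / a = 638.1 / 292.1
Step 2: M = 2.185

2.185


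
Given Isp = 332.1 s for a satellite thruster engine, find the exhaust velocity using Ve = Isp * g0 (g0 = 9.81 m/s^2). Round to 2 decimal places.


Step 1: Ve = Isp * g0 = 332.1 * 9.81
Step 2: Ve = 3257.90 m/s

3257.90


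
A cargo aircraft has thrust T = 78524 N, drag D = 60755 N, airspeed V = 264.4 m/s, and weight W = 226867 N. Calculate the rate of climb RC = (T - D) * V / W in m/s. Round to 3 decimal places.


Step 1: Excess thrust = T - D = 78524 - 60755 = 17769 N
Step 2: Excess power = 17769 * 264.4 = 4698123.6 W
Step 3: RC = 4698123.6 / 226867 = 20.709 m/s

20.709


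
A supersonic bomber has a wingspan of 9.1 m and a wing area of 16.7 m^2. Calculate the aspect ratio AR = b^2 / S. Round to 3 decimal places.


Step 1: b^2 = 9.1^2 = 82.81
Step 2: AR = 82.81 / 16.7 = 4.959

4.959


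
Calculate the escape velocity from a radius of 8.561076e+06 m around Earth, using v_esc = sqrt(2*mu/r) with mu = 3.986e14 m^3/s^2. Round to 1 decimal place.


Step 1: 2*mu/r = 2 * 3.986e14 / 8.561076e+06 = 93119135.9591
Step 2: v_esc = sqrt(93119135.9591) = 9649.8 m/s

9649.8


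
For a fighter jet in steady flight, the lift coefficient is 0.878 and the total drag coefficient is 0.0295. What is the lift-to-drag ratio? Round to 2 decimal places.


Step 1: L/D = CL / CD = 0.878 / 0.0295
Step 2: L/D = 29.76

29.76


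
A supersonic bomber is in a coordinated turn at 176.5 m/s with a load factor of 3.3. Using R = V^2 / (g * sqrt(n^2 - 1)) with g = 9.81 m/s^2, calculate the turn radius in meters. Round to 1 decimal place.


Step 1: V^2 = 176.5^2 = 31152.25
Step 2: n^2 - 1 = 3.3^2 - 1 = 9.89
Step 3: sqrt(9.89) = 3.144837
Step 4: R = 31152.25 / (9.81 * 3.144837) = 1009.8 m

1009.8


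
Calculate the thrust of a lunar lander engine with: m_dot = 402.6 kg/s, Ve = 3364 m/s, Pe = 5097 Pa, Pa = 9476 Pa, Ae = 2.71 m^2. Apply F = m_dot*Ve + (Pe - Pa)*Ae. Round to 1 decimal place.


Step 1: Momentum thrust = m_dot * Ve = 402.6 * 3364 = 1354346.4 N
Step 2: Pressure thrust = (Pe - Pa) * Ae = (5097 - 9476) * 2.71 = -11867.09 N
Step 3: Total thrust F = 1354346.4 + -11867.09 = 1342479.3 N

1342479.3


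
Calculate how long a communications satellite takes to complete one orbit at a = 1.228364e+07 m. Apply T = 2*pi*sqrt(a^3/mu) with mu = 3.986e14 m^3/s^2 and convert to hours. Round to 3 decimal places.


Step 1: a^3 / mu = 1.853452e+21 / 3.986e14 = 4.649904e+06
Step 2: sqrt(4.649904e+06) = 2156.3635 s
Step 3: T = 2*pi * 2156.3635 = 13548.83 s
Step 4: T in hours = 13548.83 / 3600 = 3.764 hours

3.764


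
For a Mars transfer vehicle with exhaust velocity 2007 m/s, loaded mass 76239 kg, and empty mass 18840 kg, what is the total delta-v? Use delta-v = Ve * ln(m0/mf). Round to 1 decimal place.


Step 1: Mass ratio m0/mf = 76239 / 18840 = 4.046656
Step 2: ln(4.046656) = 1.397891
Step 3: delta-v = 2007 * 1.397891 = 2805.6 m/s

2805.6


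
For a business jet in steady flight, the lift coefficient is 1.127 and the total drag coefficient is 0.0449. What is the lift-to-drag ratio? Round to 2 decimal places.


Step 1: L/D = CL / CD = 1.127 / 0.0449
Step 2: L/D = 25.10

25.10


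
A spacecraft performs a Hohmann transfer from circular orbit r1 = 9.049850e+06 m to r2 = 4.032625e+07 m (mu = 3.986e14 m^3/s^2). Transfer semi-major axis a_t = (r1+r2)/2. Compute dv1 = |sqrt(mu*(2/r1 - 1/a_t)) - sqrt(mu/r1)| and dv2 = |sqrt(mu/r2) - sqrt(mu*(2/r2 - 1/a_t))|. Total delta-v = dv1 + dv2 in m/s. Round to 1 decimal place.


Step 1: Transfer semi-major axis a_t = (9.049850e+06 + 4.032625e+07) / 2 = 2.468805e+07 m
Step 2: v1 (circular at r1) = sqrt(mu/r1) = 6636.64 m/s
Step 3: v_t1 = sqrt(mu*(2/r1 - 1/a_t)) = 8482.0 m/s
Step 4: dv1 = |8482.0 - 6636.64| = 1845.37 m/s
Step 5: v2 (circular at r2) = 3143.94 m/s, v_t2 = 1903.5 m/s
Step 6: dv2 = |3143.94 - 1903.5| = 1240.45 m/s
Step 7: Total delta-v = 1845.37 + 1240.45 = 3085.8 m/s

3085.8


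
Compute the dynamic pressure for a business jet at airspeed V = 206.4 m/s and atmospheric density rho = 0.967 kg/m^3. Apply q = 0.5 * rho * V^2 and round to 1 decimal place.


Step 1: V^2 = 206.4^2 = 42600.96
Step 2: q = 0.5 * 0.967 * 42600.96
Step 3: q = 20597.6 Pa

20597.6


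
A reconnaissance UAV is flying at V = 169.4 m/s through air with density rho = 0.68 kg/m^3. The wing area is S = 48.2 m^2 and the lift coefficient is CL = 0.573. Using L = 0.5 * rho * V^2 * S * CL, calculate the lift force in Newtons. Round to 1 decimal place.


Step 1: Calculate dynamic pressure q = 0.5 * 0.68 * 169.4^2 = 0.5 * 0.68 * 28696.36 = 9756.7624 Pa
Step 2: Multiply by wing area and lift coefficient: L = 9756.7624 * 48.2 * 0.573
Step 3: L = 470275.9477 * 0.573 = 269468.1 N

269468.1


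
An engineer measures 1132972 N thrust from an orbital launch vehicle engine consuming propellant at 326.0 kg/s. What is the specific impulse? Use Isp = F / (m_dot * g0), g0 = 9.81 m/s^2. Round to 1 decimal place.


Step 1: m_dot * g0 = 326.0 * 9.81 = 3198.06
Step 2: Isp = 1132972 / 3198.06 = 354.3 s

354.3


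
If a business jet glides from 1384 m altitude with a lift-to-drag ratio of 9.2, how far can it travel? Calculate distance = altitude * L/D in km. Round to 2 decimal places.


Step 1: Glide distance = altitude * L/D = 1384 * 9.2 = 12732.8 m
Step 2: Convert to km: 12732.8 / 1000 = 12.73 km

12.73


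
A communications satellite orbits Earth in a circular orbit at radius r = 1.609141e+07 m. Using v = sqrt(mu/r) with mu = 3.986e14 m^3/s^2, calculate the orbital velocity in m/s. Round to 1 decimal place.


Step 1: mu / r = 3.986e14 / 1.609141e+07 = 24770980.2932
Step 2: v = sqrt(24770980.2932) = 4977.0 m/s

4977.0


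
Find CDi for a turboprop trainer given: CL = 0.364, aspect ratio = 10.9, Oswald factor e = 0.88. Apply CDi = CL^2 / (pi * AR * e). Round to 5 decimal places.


Step 1: CL^2 = 0.364^2 = 0.132496
Step 2: pi * AR * e = 3.14159 * 10.9 * 0.88 = 30.134157
Step 3: CDi = 0.132496 / 30.134157 = 0.00440

0.00440


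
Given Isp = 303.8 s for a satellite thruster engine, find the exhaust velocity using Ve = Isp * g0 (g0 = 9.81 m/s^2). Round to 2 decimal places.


Step 1: Ve = Isp * g0 = 303.8 * 9.81
Step 2: Ve = 2980.28 m/s

2980.28


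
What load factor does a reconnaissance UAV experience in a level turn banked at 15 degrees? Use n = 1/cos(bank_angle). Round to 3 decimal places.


Step 1: Convert 15 degrees to radians = 0.261799
Step 2: cos(15 deg) = 0.965926
Step 3: n = 1 / 0.965926 = 1.035

1.035


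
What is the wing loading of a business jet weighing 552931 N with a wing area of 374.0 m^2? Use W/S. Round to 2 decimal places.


Step 1: Wing loading = W / S = 552931 / 374.0
Step 2: Wing loading = 1478.43 N/m^2

1478.43


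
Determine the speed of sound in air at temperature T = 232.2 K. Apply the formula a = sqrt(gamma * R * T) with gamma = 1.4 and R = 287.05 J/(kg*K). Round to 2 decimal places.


Step 1: gamma * R * T = 1.4 * 287.05 * 232.2 = 93314.214
Step 2: a = sqrt(93314.214) = 305.47 m/s

305.47


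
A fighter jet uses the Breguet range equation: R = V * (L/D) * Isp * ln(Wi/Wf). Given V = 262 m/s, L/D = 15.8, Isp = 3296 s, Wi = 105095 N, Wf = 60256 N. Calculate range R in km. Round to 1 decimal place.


Step 1: Coefficient = V * (L/D) * Isp = 262 * 15.8 * 3296 = 13644121.6 m
Step 2: Wi/Wf = 105095 / 60256 = 1.744142
Step 3: ln(1.744142) = 0.556263
Step 4: R = 13644121.6 * 0.556263 = 7589713.9 m = 7589.7 km

7589.7


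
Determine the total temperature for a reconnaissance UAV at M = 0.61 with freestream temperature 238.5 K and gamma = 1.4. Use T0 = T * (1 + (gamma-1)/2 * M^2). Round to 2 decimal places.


Step 1: (gamma-1)/2 = 0.2
Step 2: M^2 = 0.3721
Step 3: 1 + 0.2 * 0.3721 = 1.07442
Step 4: T0 = 238.5 * 1.07442 = 256.25 K

256.25


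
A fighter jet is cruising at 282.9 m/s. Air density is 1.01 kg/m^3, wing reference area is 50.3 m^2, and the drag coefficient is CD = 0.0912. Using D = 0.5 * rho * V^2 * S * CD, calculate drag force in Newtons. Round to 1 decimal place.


Step 1: Dynamic pressure q = 0.5 * 1.01 * 282.9^2 = 40416.367 Pa
Step 2: Drag D = q * S * CD = 40416.367 * 50.3 * 0.0912
Step 3: D = 185404.4 N

185404.4


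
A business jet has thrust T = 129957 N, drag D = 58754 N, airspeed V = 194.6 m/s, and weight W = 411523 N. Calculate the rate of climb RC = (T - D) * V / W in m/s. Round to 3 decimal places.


Step 1: Excess thrust = T - D = 129957 - 58754 = 71203 N
Step 2: Excess power = 71203 * 194.6 = 13856103.8 W
Step 3: RC = 13856103.8 / 411523 = 33.670 m/s

33.670


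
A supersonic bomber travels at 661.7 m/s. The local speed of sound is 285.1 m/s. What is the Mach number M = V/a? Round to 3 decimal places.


Step 1: M = V / a = 661.7 / 285.1
Step 2: M = 2.321

2.321


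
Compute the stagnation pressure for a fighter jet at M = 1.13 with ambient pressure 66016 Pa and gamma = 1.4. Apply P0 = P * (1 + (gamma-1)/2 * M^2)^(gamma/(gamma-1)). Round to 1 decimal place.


Step 1: (gamma-1)/2 * M^2 = 0.2 * 1.2769 = 0.25538
Step 2: 1 + 0.25538 = 1.25538
Step 3: Exponent gamma/(gamma-1) = 3.5
Step 4: P0 = 66016 * 1.25538^3.5 = 146339.8 Pa

146339.8


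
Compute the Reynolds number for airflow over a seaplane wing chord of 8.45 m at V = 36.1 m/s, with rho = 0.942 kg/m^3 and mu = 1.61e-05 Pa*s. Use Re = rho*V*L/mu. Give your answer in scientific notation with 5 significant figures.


Step 1: Numerator = rho * V * L = 0.942 * 36.1 * 8.45 = 287.35239
Step 2: Re = 287.35239 / 1.61e-05
Step 3: Re = 1.7848e+07

1.7848e+07


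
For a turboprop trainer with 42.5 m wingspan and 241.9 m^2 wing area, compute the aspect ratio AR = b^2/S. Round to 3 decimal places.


Step 1: b^2 = 42.5^2 = 1806.25
Step 2: AR = 1806.25 / 241.9 = 7.467

7.467


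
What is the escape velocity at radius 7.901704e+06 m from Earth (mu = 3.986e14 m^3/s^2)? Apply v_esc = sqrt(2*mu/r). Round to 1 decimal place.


Step 1: 2*mu/r = 2 * 3.986e14 / 7.901704e+06 = 100889630.8948
Step 2: v_esc = sqrt(100889630.8948) = 10044.4 m/s

10044.4


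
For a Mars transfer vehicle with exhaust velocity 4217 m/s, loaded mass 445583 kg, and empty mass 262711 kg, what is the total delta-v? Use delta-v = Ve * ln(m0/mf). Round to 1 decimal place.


Step 1: Mass ratio m0/mf = 445583 / 262711 = 1.696096
Step 2: ln(1.696096) = 0.528329
Step 3: delta-v = 4217 * 0.528329 = 2228.0 m/s

2228.0


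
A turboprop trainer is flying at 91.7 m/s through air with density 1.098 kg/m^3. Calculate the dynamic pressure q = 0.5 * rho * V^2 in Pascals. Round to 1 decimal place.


Step 1: V^2 = 91.7^2 = 8408.89
Step 2: q = 0.5 * 1.098 * 8408.89
Step 3: q = 4616.5 Pa

4616.5


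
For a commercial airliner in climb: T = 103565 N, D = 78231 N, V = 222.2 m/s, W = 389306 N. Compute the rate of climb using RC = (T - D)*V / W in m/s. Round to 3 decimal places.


Step 1: Excess thrust = T - D = 103565 - 78231 = 25334 N
Step 2: Excess power = 25334 * 222.2 = 5629214.8 W
Step 3: RC = 5629214.8 / 389306 = 14.460 m/s

14.460


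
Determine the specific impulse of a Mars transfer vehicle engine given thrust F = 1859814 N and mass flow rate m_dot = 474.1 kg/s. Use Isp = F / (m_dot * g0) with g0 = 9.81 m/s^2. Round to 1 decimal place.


Step 1: m_dot * g0 = 474.1 * 9.81 = 4650.92
Step 2: Isp = 1859814 / 4650.92 = 399.9 s

399.9


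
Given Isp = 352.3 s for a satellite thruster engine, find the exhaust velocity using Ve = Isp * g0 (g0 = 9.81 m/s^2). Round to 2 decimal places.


Step 1: Ve = Isp * g0 = 352.3 * 9.81
Step 2: Ve = 3456.06 m/s

3456.06


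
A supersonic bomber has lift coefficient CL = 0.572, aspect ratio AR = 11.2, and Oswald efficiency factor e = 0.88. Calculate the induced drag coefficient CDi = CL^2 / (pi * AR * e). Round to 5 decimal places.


Step 1: CL^2 = 0.572^2 = 0.327184
Step 2: pi * AR * e = 3.14159 * 11.2 * 0.88 = 30.963537
Step 3: CDi = 0.327184 / 30.963537 = 0.01057

0.01057


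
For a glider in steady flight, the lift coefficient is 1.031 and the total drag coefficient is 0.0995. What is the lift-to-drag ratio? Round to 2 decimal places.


Step 1: L/D = CL / CD = 1.031 / 0.0995
Step 2: L/D = 10.36

10.36


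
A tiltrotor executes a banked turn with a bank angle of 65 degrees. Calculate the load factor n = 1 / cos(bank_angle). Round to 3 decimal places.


Step 1: Convert 65 degrees to radians = 1.134464
Step 2: cos(65 deg) = 0.422618
Step 3: n = 1 / 0.422618 = 2.366

2.366


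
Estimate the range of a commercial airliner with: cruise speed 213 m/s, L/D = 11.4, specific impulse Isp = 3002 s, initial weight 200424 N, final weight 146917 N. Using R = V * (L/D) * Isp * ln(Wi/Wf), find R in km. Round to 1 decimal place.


Step 1: Coefficient = V * (L/D) * Isp = 213 * 11.4 * 3002 = 7289456.4 m
Step 2: Wi/Wf = 200424 / 146917 = 1.364199
Step 3: ln(1.364199) = 0.310567
Step 4: R = 7289456.4 * 0.310567 = 2263866.9 m = 2263.9 km

2263.9


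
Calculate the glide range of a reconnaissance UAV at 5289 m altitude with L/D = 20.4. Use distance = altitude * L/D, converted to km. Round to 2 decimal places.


Step 1: Glide distance = altitude * L/D = 5289 * 20.4 = 107895.6 m
Step 2: Convert to km: 107895.6 / 1000 = 107.90 km

107.90
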